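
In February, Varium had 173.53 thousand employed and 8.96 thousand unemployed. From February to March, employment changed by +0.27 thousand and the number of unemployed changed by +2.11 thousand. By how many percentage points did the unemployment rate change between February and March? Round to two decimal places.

February: labor force = 173.53 + 8.96 = 182.49; u = 8.96/182.49 = 4.91%.
March: labor force = 173.80 + 11.07 = 184.87; u = 11.07/184.87 = 5.99%.
Change = 5.99% − 4.91% = +1.08 pp.

The unemployment rate changed by +1.08 percentage points.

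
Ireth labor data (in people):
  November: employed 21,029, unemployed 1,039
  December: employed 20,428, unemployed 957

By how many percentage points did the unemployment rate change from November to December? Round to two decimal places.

November: labor force = 21,029 + 1,039 = 22,068; u = 1,039/22,068 = 4.71%.
December: labor force = 20,428 + 957 = 21,385; u = 957/21,385 = 4.48%.
Change = 4.48% − 4.71% = −0.23 pp.

The unemployment rate changed by −0.23 percentage points.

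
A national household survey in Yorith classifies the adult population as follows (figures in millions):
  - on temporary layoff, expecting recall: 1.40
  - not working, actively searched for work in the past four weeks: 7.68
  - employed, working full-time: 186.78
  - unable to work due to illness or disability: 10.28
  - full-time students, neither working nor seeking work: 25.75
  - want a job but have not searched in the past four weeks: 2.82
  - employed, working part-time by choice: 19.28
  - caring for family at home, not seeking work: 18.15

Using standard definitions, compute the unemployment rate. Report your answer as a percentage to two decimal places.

Unemployment rate ≈ 4.22%.

Employed = 186.78 + 19.28 = 206.06 million.
Unemployed = 1.40 + 7.68 = 9.08 million (jobless and actively searching, or on temporary layoff).
Labor force = 206.06 + 9.08 = 215.14 million.
Unemployment rate = 9.08 / 215.14 = 4.22%.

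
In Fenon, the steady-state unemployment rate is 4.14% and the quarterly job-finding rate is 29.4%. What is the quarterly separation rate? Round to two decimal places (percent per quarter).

From u* = s/(s+f): s = u·f/(1−u).
s = 0.0414 × 29.4 / (1 − 0.0414) = 1.2172 / 0.9586 ≈ 1.27% per quarter.

Separation rate ≈ 1.27% per quarter.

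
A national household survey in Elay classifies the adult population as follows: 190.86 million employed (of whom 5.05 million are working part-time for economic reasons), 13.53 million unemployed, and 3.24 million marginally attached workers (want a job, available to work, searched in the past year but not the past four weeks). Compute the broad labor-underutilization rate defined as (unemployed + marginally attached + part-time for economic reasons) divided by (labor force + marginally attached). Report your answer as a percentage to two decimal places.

Broad underutilization rate ≈ 10.51%.

Labor force = 190.86 + 13.53 = 204.39 million.
Numerator = 13.53 + 3.24 + 5.05 = 21.82 million.
Denominator = 204.39 + 3.24 = 207.63 million.
Broad rate = 21.82 / 207.63 = 10.51%.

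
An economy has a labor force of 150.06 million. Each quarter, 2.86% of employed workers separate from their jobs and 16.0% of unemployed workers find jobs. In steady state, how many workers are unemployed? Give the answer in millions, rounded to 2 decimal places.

About 22.76 million are unemployed in steady state.

Steady-state unemployment rate u* = s/(s+f) = 2.86/(2.86+16.0) = 0.151644.
Unemployed = u* × labor force = 0.151644 × 150.06 ≈ 22.76 million.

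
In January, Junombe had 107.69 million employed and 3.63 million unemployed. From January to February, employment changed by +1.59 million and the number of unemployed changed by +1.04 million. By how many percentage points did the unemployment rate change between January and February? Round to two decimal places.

January: labor force = 107.69 + 3.63 = 111.32; u = 3.63/111.32 = 3.26%.
February: labor force = 109.28 + 4.67 = 113.95; u = 4.67/113.95 = 4.10%.
Change = 4.10% − 3.26% = +0.84 pp.

The unemployment rate changed by +0.84 percentage points.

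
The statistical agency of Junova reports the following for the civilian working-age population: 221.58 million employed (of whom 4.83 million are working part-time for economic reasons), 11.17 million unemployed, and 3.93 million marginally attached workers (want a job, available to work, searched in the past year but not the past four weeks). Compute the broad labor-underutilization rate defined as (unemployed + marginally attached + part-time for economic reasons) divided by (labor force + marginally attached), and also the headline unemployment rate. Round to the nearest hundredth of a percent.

Labor force = 221.58 + 11.17 = 232.75 million.
Numerator = 11.17 + 3.93 + 4.83 = 19.93 million.
Denominator = 232.75 + 3.93 = 236.68 million.
Broad rate = 19.93 / 236.68 = 8.42%.
Headline unemployment rate = 11.17 / 232.75 = 4.80%.

Broad underutilization rate ≈ 8.42%; headline unemployment rate ≈ 4.80%.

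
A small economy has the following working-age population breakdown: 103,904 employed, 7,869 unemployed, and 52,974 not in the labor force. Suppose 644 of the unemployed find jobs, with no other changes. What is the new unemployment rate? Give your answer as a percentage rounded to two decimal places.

New unemployment rate ≈ 6.46%.

Initially, labor force = 103,904 + 7,869 = 111,773, so u = 7,869/111,773 = 7.04%.
After the change, unemployed falls and employed rises by 644; labor force unchanged → E = 104,548, U = 7,225, labor force = 111,773.
New unemployment rate = 7,225 / 111,773 = 6.46%.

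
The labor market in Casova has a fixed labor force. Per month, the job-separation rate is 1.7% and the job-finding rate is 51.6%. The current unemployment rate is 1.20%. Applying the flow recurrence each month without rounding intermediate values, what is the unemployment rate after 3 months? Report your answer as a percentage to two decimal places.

Unemployment rate after three months ≈ 2.99%.

With a fixed labor force, u_{t+1} = u_t + s·(1−u_t) − f·u_t = u_t·(1−s−f) + s.
Here 1−s−f = 0.467 and s = 0.017.
u_1 = 0.012000 × 0.467 + 0.017 = 0.022604.
u_2 = 0.022604 × 0.467 + 0.017 = 0.027556.
u_3 = 0.027556 × 0.467 + 0.017 = 0.029869.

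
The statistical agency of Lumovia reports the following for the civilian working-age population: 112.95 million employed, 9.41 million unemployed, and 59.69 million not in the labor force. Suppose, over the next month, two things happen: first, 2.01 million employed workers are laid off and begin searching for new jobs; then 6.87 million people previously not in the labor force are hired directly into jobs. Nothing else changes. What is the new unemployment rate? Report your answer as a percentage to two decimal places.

Initially, labor force = 112.95 + 9.41 = 122.36 million, so u = 9.41/122.36 = 7.69%.
After the first change, employed falls and unemployed rises by 2.01; labor force unchanged → E = 110.94, U = 11.42, labor force = 122.36 million.
After the second change, employed and labor force both rise by 6.87; unemployed unchanged → E = 117.81, U = 11.42, labor force = 129.23 million.
New unemployment rate = 11.42 / 129.23 = 8.84%.

New unemployment rate ≈ 8.84%.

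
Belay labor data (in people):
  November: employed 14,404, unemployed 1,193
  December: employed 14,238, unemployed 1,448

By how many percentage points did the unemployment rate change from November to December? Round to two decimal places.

November: labor force = 14,404 + 1,193 = 15,597; u = 1,193/15,597 = 7.65%.
December: labor force = 14,238 + 1,448 = 15,686; u = 1,448/15,686 = 9.23%.
Change = 9.23% − 7.65% = +1.58 pp.

The unemployment rate changed by +1.58 percentage points.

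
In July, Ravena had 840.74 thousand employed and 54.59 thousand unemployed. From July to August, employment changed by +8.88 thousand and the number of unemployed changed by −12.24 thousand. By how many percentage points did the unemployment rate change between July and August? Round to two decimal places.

July: labor force = 840.74 + 54.59 = 895.33; u = 54.59/895.33 = 6.10%.
August: labor force = 849.62 + 42.35 = 891.97; u = 42.35/891.97 = 4.75%.
Change = 4.75% − 6.10% = −1.35 pp.

The unemployment rate changed by −1.35 percentage points.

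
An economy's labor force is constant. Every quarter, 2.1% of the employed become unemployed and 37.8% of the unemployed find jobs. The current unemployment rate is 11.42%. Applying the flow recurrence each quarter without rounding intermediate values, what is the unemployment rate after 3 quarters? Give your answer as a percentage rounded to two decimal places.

Unemployment rate after three quarters ≈ 6.60%.

With a fixed labor force, u_{t+1} = u_t + s·(1−u_t) − f·u_t = u_t·(1−s−f) + s.
Here 1−s−f = 0.601 and s = 0.021.
u_1 = 0.114200 × 0.601 + 0.021 = 0.089634.
u_2 = 0.089634 × 0.601 + 0.021 = 0.074870.
u_3 = 0.074870 × 0.601 + 0.021 = 0.065997.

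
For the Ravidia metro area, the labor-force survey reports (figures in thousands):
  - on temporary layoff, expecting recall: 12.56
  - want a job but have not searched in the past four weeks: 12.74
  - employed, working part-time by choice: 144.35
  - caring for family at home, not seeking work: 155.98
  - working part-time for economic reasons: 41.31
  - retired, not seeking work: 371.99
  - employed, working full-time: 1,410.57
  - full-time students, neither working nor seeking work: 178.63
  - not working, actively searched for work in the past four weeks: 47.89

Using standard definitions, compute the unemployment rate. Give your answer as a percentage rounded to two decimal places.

Employed = 144.35 + 41.31 + 1,410.57 = 1,596.23 thousand (anyone who worked, including part-time for economic reasons, counts as employed).
Unemployed = 12.56 + 47.89 = 60.45 thousand (jobless and actively searching, or on temporary layoff).
Labor force = 1,596.23 + 60.45 = 1,656.68 thousand.
Unemployment rate = 60.45 / 1,656.68 = 3.65%.

Unemployment rate ≈ 3.65%.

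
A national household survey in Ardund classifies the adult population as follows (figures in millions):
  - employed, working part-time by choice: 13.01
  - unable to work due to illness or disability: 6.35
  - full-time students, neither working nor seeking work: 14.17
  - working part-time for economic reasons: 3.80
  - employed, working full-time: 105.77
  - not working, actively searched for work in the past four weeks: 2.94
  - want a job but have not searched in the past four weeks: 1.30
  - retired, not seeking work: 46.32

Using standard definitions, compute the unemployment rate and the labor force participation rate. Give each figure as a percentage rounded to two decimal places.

Unemployment rate ≈ 2.34%; labor force participation rate ≈ 64.81%.

Employed = 13.01 + 3.80 + 105.77 = 122.58 million (anyone who worked, including part-time for economic reasons, counts as employed).
Unemployed = 2.94 million.
Labor force = 122.58 + 2.94 = 125.52 million.
Not in labor force = 6.35 + 14.17 + 1.30 + 46.32 = 68.14 million (those not working and not actively searching are outside the labor force — including those who want a job but have given up searching).
Civilian working-age population = 125.52 + 68.14 = 193.66 million.
Unemployment rate = 2.94 / 125.52 = 2.34%.
Labor force participation rate = 125.52 / 193.66 = 64.81%.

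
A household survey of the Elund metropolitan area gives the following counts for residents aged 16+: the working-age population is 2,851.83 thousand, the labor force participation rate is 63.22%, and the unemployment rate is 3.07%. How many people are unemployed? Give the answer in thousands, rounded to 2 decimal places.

Labor force = 0.6322 × 2,851.83 = 1,802.93 thousand.
Unemployed = 0.0307 × 1,802.93 ≈ 55.35 thousand.

About 55.35 thousand are unemployed.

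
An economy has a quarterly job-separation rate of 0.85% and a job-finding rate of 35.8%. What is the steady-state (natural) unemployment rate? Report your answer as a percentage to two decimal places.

Steady-state unemployment rate ≈ 2.32%.

At steady state the flows balance: s·E = f·U, so U/(E+U) = s/(s+f).
u* = 0.85 / (0.85 + 35.8) = 0.85 / 36.65 = 2.32%.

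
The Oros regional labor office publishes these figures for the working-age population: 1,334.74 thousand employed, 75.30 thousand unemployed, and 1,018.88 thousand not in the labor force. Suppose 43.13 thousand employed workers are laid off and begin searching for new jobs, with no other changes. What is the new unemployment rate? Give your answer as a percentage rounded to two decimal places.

New unemployment rate ≈ 8.40%.

Initially, labor force = 1,334.74 + 75.30 = 1,410.04 thousand, so u = 75.30/1,410.04 = 5.34%.
After the change, employed falls and unemployed rises by 43.13; labor force unchanged → E = 1,291.61, U = 118.43, labor force = 1,410.04 thousand.
New unemployment rate = 118.43 / 1,410.04 = 8.40%.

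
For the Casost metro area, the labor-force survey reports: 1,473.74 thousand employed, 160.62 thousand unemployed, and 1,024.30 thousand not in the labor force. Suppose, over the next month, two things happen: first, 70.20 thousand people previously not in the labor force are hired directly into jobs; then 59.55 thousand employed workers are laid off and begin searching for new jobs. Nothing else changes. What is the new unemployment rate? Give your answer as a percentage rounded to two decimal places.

New unemployment rate ≈ 12.92%.

Initially, labor force = 1,473.74 + 160.62 = 1,634.36 thousand, so u = 160.62/1,634.36 = 9.83%.
After the first change, employed and labor force both rise by 70.20; unemployed unchanged → E = 1,543.94, U = 160.62, labor force = 1,704.56 thousand.
After the second change, employed falls and unemployed rises by 59.55; labor force unchanged → E = 1,484.39, U = 220.17, labor force = 1,704.56 thousand.
New unemployment rate = 220.17 / 1,704.56 = 12.92%.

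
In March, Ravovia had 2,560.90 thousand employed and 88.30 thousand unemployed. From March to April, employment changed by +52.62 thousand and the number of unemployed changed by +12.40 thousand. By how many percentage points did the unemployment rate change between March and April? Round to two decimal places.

March: labor force = 2,560.90 + 88.30 = 2,649.20; u = 88.30/2,649.20 = 3.33%.
April: labor force = 2,613.52 + 100.70 = 2,714.22; u = 100.70/2,714.22 = 3.71%.
Change = 3.71% − 3.33% = +0.38 pp.

The unemployment rate changed by +0.38 percentage points.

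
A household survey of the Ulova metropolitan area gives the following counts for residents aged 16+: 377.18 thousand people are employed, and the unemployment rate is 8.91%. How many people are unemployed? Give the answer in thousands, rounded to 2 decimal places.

About 36.89 thousand are unemployed.

Let U be the number unemployed. The labor force is E + U, and U/(E+U) = 0.0891.
So U = 0.0891 × 377.18 / (1 − 0.0891) = 33.6067 / 0.9109 ≈ 36.89 thousand.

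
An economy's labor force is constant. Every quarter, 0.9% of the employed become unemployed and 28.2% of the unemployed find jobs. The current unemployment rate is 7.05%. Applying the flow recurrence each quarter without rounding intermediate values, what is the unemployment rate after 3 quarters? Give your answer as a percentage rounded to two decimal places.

With a fixed labor force, u_{t+1} = u_t + s·(1−u_t) − f·u_t = u_t·(1−s−f) + s.
Here 1−s−f = 0.709 and s = 0.009.
u_1 = 0.070500 × 0.709 + 0.009 = 0.058984.
u_2 = 0.058984 × 0.709 + 0.009 = 0.050820.
u_3 = 0.050820 × 0.709 + 0.009 = 0.045031.

Unemployment rate after three quarters ≈ 4.50%.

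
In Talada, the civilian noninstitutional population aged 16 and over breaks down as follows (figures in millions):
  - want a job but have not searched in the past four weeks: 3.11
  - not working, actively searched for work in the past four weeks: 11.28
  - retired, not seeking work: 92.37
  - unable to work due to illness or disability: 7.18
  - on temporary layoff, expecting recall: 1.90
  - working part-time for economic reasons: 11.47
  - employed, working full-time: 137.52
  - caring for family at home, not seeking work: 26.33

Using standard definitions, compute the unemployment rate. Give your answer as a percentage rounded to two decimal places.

Employed = 11.47 + 137.52 = 148.99 million (anyone who worked, including part-time for economic reasons, counts as employed).
Unemployed = 11.28 + 1.90 = 13.18 million (jobless and actively searching, or on temporary layoff).
Labor force = 148.99 + 13.18 = 162.17 million.
Unemployment rate = 13.18 / 162.17 = 8.13%.

Unemployment rate ≈ 8.13%.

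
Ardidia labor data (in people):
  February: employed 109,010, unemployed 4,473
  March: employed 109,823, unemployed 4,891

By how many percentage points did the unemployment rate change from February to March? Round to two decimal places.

The unemployment rate changed by +0.32 percentage points.

February: labor force = 109,010 + 4,473 = 113,483; u = 4,473/113,483 = 3.94%.
March: labor force = 109,823 + 4,891 = 114,714; u = 4,891/114,714 = 4.26%.
Change = 4.26% − 3.94% = +0.32 pp.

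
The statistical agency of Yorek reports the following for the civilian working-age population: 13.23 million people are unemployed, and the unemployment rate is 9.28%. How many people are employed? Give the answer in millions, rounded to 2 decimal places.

About 129.33 million are employed.

Labor force = U / u = 13.23 / 0.0928 ≈ 142.56 million.
Employed = labor force − unemployed = 142.56 − 13.23 = 129.33 million.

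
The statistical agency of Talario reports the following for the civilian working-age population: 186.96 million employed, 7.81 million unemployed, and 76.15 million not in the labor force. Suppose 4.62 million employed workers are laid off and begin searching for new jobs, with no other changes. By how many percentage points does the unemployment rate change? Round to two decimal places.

Initially, labor force = 186.96 + 7.81 = 194.77 million, so u = 7.81/194.77 = 4.01%.
After the change, employed falls and unemployed rises by 4.62; labor force unchanged → E = 182.34, U = 12.43, labor force = 194.77 million.
New unemployment rate = 12.43 / 194.77 = 6.38%.
Change = 6.38% − 4.01% = +2.37 percentage points.

The unemployment rate changes by +2.37 percentage points.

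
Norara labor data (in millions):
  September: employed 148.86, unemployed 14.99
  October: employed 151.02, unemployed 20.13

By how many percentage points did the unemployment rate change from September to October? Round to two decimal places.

September: labor force = 148.86 + 14.99 = 163.85; u = 14.99/163.85 = 9.15%.
October: labor force = 151.02 + 20.13 = 171.15; u = 20.13/171.15 = 11.76%.
Change = 11.76% − 9.15% = +2.61 pp.

The unemployment rate changed by +2.61 percentage points.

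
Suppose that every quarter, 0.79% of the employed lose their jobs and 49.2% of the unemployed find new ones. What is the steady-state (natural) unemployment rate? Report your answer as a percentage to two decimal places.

Steady-state unemployment rate ≈ 1.58%.

At steady state the flows balance: s·E = f·U, so U/(E+U) = s/(s+f).
u* = 0.79 / (0.79 + 49.2) = 0.79 / 49.99 = 1.58%.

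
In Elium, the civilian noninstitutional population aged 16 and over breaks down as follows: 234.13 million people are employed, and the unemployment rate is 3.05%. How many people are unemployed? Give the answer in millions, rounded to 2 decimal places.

Let U be the number unemployed. The labor force is E + U, and U/(E+U) = 0.0305.
So U = 0.0305 × 234.13 / (1 − 0.0305) = 7.1410 / 0.9695 ≈ 7.37 million.

About 7.37 million are unemployed.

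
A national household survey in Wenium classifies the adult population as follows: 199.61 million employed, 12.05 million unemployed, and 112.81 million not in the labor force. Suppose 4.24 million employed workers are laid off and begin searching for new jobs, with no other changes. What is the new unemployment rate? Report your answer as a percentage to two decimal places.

New unemployment rate ≈ 7.70%.

Initially, labor force = 199.61 + 12.05 = 211.66 million, so u = 12.05/211.66 = 5.69%.
After the change, employed falls and unemployed rises by 4.24; labor force unchanged → E = 195.37, U = 16.29, labor force = 211.66 million.
New unemployment rate = 16.29 / 211.66 = 7.70%.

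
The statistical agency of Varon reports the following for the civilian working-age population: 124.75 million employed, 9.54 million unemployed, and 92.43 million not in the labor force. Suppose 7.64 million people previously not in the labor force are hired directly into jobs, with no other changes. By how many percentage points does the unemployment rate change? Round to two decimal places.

The unemployment rate changes by −0.38 percentage points.

Initially, labor force = 124.75 + 9.54 = 134.29 million, so u = 9.54/134.29 = 7.10%.
After the change, employed and labor force both rise by 7.64; unemployed unchanged → E = 132.39, U = 9.54, labor force = 141.93 million.
New unemployment rate = 9.54 / 141.93 = 6.72%.
Change = 6.72% − 7.10% = −0.38 percentage points.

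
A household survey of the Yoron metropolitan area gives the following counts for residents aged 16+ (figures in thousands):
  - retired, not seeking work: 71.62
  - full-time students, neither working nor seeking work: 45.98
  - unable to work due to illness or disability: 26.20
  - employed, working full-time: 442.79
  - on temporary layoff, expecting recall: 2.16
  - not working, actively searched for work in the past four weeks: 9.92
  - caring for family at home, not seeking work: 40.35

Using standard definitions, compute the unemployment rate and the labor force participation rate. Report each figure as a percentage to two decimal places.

Employed = 442.79 thousand.
Unemployed = 2.16 + 9.92 = 12.08 thousand (jobless and actively searching, or on temporary layoff).
Labor force = 442.79 + 12.08 = 454.87 thousand.
Not in labor force = 71.62 + 45.98 + 26.20 + 40.35 = 184.15 thousand (those not working and not actively searching are outside the labor force).
Civilian working-age population = 454.87 + 184.15 = 639.02 thousand.
Unemployment rate = 12.08 / 454.87 = 2.66%.
Labor force participation rate = 454.87 / 639.02 = 71.18%.

Unemployment rate ≈ 2.66%; labor force participation rate ≈ 71.18%.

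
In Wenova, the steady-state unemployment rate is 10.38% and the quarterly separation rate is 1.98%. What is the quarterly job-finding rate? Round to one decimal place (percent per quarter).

From u* = s/(s+f): f = s·(1−u)/u.
f = 1.98 × (1 − 0.1038) / 0.1038 = 1.7745 / 0.1038 ≈ 17.1% per quarter.

Job-finding rate ≈ 17.1% per quarter.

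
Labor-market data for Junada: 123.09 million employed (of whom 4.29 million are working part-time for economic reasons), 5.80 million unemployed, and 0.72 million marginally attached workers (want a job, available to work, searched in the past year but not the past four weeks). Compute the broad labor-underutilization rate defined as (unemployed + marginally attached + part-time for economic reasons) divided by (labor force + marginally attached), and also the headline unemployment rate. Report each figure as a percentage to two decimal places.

Labor force = 123.09 + 5.80 = 128.89 million.
Numerator = 5.80 + 0.72 + 4.29 = 10.81 million.
Denominator = 128.89 + 0.72 = 129.61 million.
Broad rate = 10.81 / 129.61 = 8.34%.
Headline unemployment rate = 5.80 / 128.89 = 4.50%.

Broad underutilization rate ≈ 8.34%; headline unemployment rate ≈ 4.50%.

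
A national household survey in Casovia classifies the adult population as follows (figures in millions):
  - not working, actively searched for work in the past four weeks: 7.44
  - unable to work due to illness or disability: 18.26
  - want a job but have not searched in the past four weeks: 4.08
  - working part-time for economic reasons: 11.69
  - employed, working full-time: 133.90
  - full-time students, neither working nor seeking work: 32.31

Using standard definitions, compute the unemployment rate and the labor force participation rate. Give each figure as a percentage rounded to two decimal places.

Employed = 11.69 + 133.90 = 145.59 million (anyone who worked, including part-time for economic reasons, counts as employed).
Unemployed = 7.44 million.
Labor force = 145.59 + 7.44 = 153.03 million.
Not in labor force = 18.26 + 4.08 + 32.31 = 54.65 million (those not working and not actively searching are outside the labor force — including those who want a job but have given up searching).
Civilian working-age population = 153.03 + 54.65 = 207.68 million.
Unemployment rate = 7.44 / 153.03 = 4.86%.
Labor force participation rate = 153.03 / 207.68 = 73.69%.

Unemployment rate ≈ 4.86%; labor force participation rate ≈ 73.69%.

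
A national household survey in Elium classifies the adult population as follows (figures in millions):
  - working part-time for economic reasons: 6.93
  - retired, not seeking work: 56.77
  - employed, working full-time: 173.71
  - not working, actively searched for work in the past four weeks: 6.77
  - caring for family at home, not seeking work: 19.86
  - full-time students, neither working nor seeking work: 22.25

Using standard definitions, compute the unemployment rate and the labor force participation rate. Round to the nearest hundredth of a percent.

Employed = 6.93 + 173.71 = 180.64 million (anyone who worked, including part-time for economic reasons, counts as employed).
Unemployed = 6.77 million.
Labor force = 180.64 + 6.77 = 187.41 million.
Not in labor force = 56.77 + 19.86 + 22.25 = 98.88 million (those not working and not actively searching are outside the labor force).
Civilian working-age population = 187.41 + 98.88 = 286.29 million.
Unemployment rate = 6.77 / 187.41 = 3.61%.
Labor force participation rate = 187.41 / 286.29 = 65.46%.

Unemployment rate ≈ 3.61%; labor force participation rate ≈ 65.46%.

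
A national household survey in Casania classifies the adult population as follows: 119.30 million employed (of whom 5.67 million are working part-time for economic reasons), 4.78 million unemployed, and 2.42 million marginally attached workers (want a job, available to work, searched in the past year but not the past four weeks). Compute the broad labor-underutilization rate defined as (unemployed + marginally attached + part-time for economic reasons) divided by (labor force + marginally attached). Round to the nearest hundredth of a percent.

Labor force = 119.30 + 4.78 = 124.08 million.
Numerator = 4.78 + 2.42 + 5.67 = 12.87 million.
Denominator = 124.08 + 2.42 = 126.50 million.
Broad rate = 12.87 / 126.50 = 10.17%.

Broad underutilization rate ≈ 10.17%.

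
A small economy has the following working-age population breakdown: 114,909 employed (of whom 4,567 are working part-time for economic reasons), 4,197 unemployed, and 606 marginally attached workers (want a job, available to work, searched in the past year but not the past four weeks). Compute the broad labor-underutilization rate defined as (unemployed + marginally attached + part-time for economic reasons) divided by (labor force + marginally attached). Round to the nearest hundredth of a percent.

Labor force = 114,909 + 4,197 = 119,106.
Numerator = 4,197 + 606 + 4,567 = 9,370.
Denominator = 119,106 + 606 = 119,712.
Broad rate = 9,370 / 119,712 = 7.83%.

Broad underutilization rate ≈ 7.83%.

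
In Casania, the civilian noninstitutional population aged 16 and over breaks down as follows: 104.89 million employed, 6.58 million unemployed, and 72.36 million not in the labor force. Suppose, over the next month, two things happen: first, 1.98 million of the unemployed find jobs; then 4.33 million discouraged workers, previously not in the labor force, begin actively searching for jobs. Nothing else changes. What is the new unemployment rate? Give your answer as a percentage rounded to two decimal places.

New unemployment rate ≈ 7.71%.

Initially, labor force = 104.89 + 6.58 = 111.47 million, so u = 6.58/111.47 = 5.90%.
After the first change, unemployed falls and employed rises by 1.98; labor force unchanged → E = 106.87, U = 4.60, labor force = 111.47 million.
After the second change, unemployed and labor force both rise by 4.33 → E = 106.87, U = 8.93, labor force = 115.80 million.
New unemployment rate = 8.93 / 115.80 = 7.71%.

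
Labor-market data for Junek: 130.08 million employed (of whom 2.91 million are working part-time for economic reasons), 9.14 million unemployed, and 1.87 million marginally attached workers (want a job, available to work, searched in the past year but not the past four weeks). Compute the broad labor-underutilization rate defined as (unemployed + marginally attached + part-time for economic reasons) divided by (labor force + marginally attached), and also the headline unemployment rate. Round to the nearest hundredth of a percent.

Labor force = 130.08 + 9.14 = 139.22 million.
Numerator = 9.14 + 1.87 + 2.91 = 13.92 million.
Denominator = 139.22 + 1.87 = 141.09 million.
Broad rate = 13.92 / 141.09 = 9.87%.
Headline unemployment rate = 9.14 / 139.22 = 6.57%.

Broad underutilization rate ≈ 9.87%; headline unemployment rate ≈ 6.57%.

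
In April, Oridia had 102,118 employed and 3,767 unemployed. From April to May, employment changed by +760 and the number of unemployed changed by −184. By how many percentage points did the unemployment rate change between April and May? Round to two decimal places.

The unemployment rate changed by −0.19 percentage points.

April: labor force = 102,118 + 3,767 = 105,885; u = 3,767/105,885 = 3.56%.
May: labor force = 102,878 + 3,583 = 106,461; u = 3,583/106,461 = 3.37%.
Change = 3.37% − 3.56% = −0.19 pp.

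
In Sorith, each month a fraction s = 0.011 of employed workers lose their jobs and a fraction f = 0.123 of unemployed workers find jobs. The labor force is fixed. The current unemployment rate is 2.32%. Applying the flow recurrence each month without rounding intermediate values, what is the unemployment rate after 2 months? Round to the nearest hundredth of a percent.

With a fixed labor force, u_{t+1} = u_t + s·(1−u_t) − f·u_t = u_t·(1−s−f) + s.
Here 1−s−f = 0.866 and s = 0.011.
u_1 = 0.023200 × 0.866 + 0.011 = 0.031091.
u_2 = 0.031091 × 0.866 + 0.011 = 0.037925.

Unemployment rate after two months ≈ 3.79%.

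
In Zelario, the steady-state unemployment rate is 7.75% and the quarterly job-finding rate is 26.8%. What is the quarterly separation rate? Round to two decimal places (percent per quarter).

From u* = s/(s+f): s = u·f/(1−u).
s = 0.0775 × 26.8 / (1 − 0.0775) = 2.0770 / 0.9225 ≈ 2.25% per quarter.

Separation rate ≈ 2.25% per quarter.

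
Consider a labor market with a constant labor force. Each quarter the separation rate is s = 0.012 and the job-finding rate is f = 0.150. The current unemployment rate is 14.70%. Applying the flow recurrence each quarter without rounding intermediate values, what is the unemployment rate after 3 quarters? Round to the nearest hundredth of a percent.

With a fixed labor force, u_{t+1} = u_t + s·(1−u_t) − f·u_t = u_t·(1−s−f) + s.
Here 1−s−f = 0.838 and s = 0.012.
u_1 = 0.147000 × 0.838 + 0.012 = 0.135186.
u_2 = 0.135186 × 0.838 + 0.012 = 0.125286.
u_3 = 0.125286 × 0.838 + 0.012 = 0.116990.

Unemployment rate after three quarters ≈ 11.70%.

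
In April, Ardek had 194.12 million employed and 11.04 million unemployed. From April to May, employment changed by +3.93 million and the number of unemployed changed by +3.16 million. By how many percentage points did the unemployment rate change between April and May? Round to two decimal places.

April: labor force = 194.12 + 11.04 = 205.16; u = 11.04/205.16 = 5.38%.
May: labor force = 198.05 + 14.20 = 212.25; u = 14.20/212.25 = 6.69%.
Change = 6.69% − 5.38% = +1.31 pp.

The unemployment rate changed by +1.31 percentage points.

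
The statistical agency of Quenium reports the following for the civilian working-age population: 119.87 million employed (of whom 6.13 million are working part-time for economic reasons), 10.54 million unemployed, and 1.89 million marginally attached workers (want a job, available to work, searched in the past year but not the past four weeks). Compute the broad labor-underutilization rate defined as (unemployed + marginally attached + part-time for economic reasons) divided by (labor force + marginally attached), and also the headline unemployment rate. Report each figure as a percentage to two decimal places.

Labor force = 119.87 + 10.54 = 130.41 million.
Numerator = 10.54 + 1.89 + 6.13 = 18.56 million.
Denominator = 130.41 + 1.89 = 132.30 million.
Broad rate = 18.56 / 132.30 = 14.03%.
Headline unemployment rate = 10.54 / 130.41 = 8.08%.

Broad underutilization rate ≈ 14.03%; headline unemployment rate ≈ 8.08%.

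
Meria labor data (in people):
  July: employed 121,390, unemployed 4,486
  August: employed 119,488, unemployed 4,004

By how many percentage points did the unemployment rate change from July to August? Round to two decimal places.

July: labor force = 121,390 + 4,486 = 125,876; u = 4,486/125,876 = 3.56%.
August: labor force = 119,488 + 4,004 = 123,492; u = 4,004/123,492 = 3.24%.
Change = 3.24% − 3.56% = −0.32 pp.

The unemployment rate changed by −0.32 percentage points.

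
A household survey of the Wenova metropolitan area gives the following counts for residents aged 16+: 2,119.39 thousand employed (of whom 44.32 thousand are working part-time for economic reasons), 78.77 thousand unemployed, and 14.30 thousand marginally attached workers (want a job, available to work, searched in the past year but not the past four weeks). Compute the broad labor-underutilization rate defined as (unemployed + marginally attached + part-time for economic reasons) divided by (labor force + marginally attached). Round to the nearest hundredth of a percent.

Broad underutilization rate ≈ 6.21%.

Labor force = 2,119.39 + 78.77 = 2,198.16 thousand.
Numerator = 78.77 + 14.30 + 44.32 = 137.39 thousand.
Denominator = 2,198.16 + 14.30 = 2,212.46 thousand.
Broad rate = 137.39 / 2,212.46 = 6.21%.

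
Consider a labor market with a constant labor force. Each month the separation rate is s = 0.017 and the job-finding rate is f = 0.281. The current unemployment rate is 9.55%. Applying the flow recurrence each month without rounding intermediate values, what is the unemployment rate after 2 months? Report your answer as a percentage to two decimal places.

Unemployment rate after two months ≈ 7.60%.

With a fixed labor force, u_{t+1} = u_t + s·(1−u_t) − f·u_t = u_t·(1−s−f) + s.
Here 1−s−f = 0.702 and s = 0.017.
u_1 = 0.095500 × 0.702 + 0.017 = 0.084041.
u_2 = 0.084041 × 0.702 + 0.017 = 0.075997.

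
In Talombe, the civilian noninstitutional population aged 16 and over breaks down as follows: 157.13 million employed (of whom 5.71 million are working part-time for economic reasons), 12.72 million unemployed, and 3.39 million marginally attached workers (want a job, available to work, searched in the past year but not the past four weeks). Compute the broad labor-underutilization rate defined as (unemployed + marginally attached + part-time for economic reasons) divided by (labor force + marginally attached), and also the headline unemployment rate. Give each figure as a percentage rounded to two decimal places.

Broad underutilization rate ≈ 12.60%; headline unemployment rate ≈ 7.49%.

Labor force = 157.13 + 12.72 = 169.85 million.
Numerator = 12.72 + 3.39 + 5.71 = 21.82 million.
Denominator = 169.85 + 3.39 = 173.24 million.
Broad rate = 21.82 / 173.24 = 12.60%.
Headline unemployment rate = 12.72 / 169.85 = 7.49%.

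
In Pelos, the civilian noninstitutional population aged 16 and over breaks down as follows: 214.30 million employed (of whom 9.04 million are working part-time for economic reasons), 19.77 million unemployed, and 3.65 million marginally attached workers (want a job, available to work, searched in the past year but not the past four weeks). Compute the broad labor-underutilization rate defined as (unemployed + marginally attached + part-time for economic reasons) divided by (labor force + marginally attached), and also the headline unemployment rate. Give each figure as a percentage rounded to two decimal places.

Labor force = 214.30 + 19.77 = 234.07 million.
Numerator = 19.77 + 3.65 + 9.04 = 32.46 million.
Denominator = 234.07 + 3.65 = 237.72 million.
Broad rate = 32.46 / 237.72 = 13.65%.
Headline unemployment rate = 19.77 / 234.07 = 8.45%.

Broad underutilization rate ≈ 13.65%; headline unemployment rate ≈ 8.45%.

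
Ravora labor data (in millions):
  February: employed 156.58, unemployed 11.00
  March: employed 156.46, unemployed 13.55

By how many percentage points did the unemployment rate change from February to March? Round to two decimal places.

February: labor force = 156.58 + 11.00 = 167.58; u = 11.00/167.58 = 6.56%.
March: labor force = 156.46 + 13.55 = 170.01; u = 13.55/170.01 = 7.97%.
Change = 7.97% − 6.56% = +1.41 pp.

The unemployment rate changed by +1.41 percentage points.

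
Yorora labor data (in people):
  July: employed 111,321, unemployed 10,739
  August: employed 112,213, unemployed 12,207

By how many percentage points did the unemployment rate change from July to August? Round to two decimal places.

July: labor force = 111,321 + 10,739 = 122,060; u = 10,739/122,060 = 8.80%.
August: labor force = 112,213 + 12,207 = 124,420; u = 12,207/124,420 = 9.81%.
Change = 9.81% − 8.80% = +1.01 pp.

The unemployment rate changed by +1.01 percentage points.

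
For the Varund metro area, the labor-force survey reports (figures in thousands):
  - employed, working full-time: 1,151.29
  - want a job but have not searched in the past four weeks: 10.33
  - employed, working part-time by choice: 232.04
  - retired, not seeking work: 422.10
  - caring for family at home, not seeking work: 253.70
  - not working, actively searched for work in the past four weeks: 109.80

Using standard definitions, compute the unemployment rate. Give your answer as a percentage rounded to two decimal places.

Employed = 1,151.29 + 232.04 = 1,383.33 thousand.
Unemployed = 109.80 thousand.
Labor force = 1,383.33 + 109.80 = 1,493.13 thousand.
Unemployment rate = 109.80 / 1,493.13 = 7.35%.

Unemployment rate ≈ 7.35%.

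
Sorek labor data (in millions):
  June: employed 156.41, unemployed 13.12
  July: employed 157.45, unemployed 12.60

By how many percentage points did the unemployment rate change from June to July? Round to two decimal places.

June: labor force = 156.41 + 13.12 = 169.53; u = 13.12/169.53 = 7.74%.
July: labor force = 157.45 + 12.60 = 170.05; u = 12.60/170.05 = 7.41%.
Change = 7.41% − 7.74% = −0.33 pp.

The unemployment rate changed by −0.33 percentage points.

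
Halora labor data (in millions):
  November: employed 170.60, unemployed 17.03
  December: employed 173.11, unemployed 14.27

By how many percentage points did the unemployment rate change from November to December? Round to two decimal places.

November: labor force = 170.60 + 17.03 = 187.63; u = 17.03/187.63 = 9.08%.
December: labor force = 173.11 + 14.27 = 187.38; u = 14.27/187.38 = 7.62%.
Change = 7.62% − 9.08% = −1.46 pp.

The unemployment rate changed by −1.46 percentage points.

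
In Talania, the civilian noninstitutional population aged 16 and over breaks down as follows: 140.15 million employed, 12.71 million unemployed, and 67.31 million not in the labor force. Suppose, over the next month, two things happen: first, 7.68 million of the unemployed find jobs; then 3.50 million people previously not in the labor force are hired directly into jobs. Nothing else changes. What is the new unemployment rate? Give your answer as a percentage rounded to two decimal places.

New unemployment rate ≈ 3.22%.

Initially, labor force = 140.15 + 12.71 = 152.86 million, so u = 12.71/152.86 = 8.31%.
After the first change, unemployed falls and employed rises by 7.68; labor force unchanged → E = 147.83, U = 5.03, labor force = 152.86 million.
After the second change, employed and labor force both rise by 3.50; unemployed unchanged → E = 151.33, U = 5.03, labor force = 156.36 million.
New unemployment rate = 5.03 / 156.36 = 3.22%.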